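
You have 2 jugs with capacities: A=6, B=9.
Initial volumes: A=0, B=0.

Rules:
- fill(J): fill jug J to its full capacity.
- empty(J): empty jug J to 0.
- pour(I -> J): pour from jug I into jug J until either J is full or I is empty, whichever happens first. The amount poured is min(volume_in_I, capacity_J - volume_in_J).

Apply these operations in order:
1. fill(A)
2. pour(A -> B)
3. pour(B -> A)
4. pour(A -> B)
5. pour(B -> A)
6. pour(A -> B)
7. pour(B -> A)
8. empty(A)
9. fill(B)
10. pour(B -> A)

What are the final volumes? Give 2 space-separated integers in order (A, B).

Step 1: fill(A) -> (A=6 B=0)
Step 2: pour(A -> B) -> (A=0 B=6)
Step 3: pour(B -> A) -> (A=6 B=0)
Step 4: pour(A -> B) -> (A=0 B=6)
Step 5: pour(B -> A) -> (A=6 B=0)
Step 6: pour(A -> B) -> (A=0 B=6)
Step 7: pour(B -> A) -> (A=6 B=0)
Step 8: empty(A) -> (A=0 B=0)
Step 9: fill(B) -> (A=0 B=9)
Step 10: pour(B -> A) -> (A=6 B=3)

Answer: 6 3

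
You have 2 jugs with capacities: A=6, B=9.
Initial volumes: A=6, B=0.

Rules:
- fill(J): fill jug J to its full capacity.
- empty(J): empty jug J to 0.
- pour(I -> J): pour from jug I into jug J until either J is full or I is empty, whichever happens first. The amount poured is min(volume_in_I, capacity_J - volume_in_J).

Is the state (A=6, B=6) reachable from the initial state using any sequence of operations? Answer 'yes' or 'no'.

Answer: yes

Derivation:
BFS from (A=6, B=0):
  1. pour(A -> B) -> (A=0 B=6)
  2. fill(A) -> (A=6 B=6)
Target reached → yes.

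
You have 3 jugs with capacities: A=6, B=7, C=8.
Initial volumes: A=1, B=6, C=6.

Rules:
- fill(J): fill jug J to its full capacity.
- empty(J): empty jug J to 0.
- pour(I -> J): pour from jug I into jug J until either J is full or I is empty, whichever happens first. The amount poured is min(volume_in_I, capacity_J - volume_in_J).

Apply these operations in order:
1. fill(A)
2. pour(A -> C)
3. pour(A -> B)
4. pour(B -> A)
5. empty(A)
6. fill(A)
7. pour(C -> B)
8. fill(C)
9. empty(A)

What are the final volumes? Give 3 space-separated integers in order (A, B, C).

Answer: 0 7 8

Derivation:
Step 1: fill(A) -> (A=6 B=6 C=6)
Step 2: pour(A -> C) -> (A=4 B=6 C=8)
Step 3: pour(A -> B) -> (A=3 B=7 C=8)
Step 4: pour(B -> A) -> (A=6 B=4 C=8)
Step 5: empty(A) -> (A=0 B=4 C=8)
Step 6: fill(A) -> (A=6 B=4 C=8)
Step 7: pour(C -> B) -> (A=6 B=7 C=5)
Step 8: fill(C) -> (A=6 B=7 C=8)
Step 9: empty(A) -> (A=0 B=7 C=8)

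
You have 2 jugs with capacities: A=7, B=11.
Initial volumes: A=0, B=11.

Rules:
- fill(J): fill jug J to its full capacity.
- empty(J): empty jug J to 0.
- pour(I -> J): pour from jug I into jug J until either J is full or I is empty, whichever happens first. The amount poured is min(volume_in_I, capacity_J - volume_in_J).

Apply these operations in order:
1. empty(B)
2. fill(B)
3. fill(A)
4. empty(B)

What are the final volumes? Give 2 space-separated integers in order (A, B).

Answer: 7 0

Derivation:
Step 1: empty(B) -> (A=0 B=0)
Step 2: fill(B) -> (A=0 B=11)
Step 3: fill(A) -> (A=7 B=11)
Step 4: empty(B) -> (A=7 B=0)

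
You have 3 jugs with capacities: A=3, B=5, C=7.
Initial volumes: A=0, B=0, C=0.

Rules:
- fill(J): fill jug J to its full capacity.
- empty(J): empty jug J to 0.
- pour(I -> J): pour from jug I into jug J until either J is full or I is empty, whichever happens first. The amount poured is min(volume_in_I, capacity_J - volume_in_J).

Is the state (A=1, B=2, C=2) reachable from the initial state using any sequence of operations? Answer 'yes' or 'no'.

BFS explored all 144 reachable states.
Reachable set includes: (0,0,0), (0,0,1), (0,0,2), (0,0,3), (0,0,4), (0,0,5), (0,0,6), (0,0,7), (0,1,0), (0,1,1), (0,1,2), (0,1,3) ...
Target (A=1, B=2, C=2) not in reachable set → no.

Answer: no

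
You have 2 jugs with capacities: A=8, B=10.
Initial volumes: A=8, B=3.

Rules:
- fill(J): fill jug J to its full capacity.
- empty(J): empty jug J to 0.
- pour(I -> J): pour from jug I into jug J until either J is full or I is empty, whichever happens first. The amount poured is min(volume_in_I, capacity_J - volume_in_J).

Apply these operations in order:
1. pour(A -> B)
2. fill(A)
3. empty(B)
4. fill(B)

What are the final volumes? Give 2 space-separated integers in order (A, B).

Step 1: pour(A -> B) -> (A=1 B=10)
Step 2: fill(A) -> (A=8 B=10)
Step 3: empty(B) -> (A=8 B=0)
Step 4: fill(B) -> (A=8 B=10)

Answer: 8 10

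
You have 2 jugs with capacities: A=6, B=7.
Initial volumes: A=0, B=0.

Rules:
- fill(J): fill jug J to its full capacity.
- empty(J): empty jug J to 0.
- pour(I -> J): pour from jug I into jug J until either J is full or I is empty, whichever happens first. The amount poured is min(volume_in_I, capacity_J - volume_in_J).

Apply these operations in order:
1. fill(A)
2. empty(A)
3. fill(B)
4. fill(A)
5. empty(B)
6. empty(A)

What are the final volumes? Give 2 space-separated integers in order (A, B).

Step 1: fill(A) -> (A=6 B=0)
Step 2: empty(A) -> (A=0 B=0)
Step 3: fill(B) -> (A=0 B=7)
Step 4: fill(A) -> (A=6 B=7)
Step 5: empty(B) -> (A=6 B=0)
Step 6: empty(A) -> (A=0 B=0)

Answer: 0 0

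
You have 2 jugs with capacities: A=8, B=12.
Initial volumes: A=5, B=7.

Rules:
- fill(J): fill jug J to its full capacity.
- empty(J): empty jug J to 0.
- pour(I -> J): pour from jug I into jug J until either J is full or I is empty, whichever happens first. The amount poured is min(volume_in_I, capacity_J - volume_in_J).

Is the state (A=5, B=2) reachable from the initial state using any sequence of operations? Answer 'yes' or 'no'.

BFS explored all 31 reachable states.
Reachable set includes: (0,0), (0,1), (0,3), (0,4), (0,5), (0,7), (0,8), (0,9), (0,11), (0,12), (1,0), (1,12) ...
Target (A=5, B=2) not in reachable set → no.

Answer: no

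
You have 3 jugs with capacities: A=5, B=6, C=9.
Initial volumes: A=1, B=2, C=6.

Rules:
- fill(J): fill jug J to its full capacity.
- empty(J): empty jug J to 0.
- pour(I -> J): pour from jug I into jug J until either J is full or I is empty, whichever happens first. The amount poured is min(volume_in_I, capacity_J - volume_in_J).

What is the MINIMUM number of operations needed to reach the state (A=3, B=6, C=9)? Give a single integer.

Answer: 3

Derivation:
BFS from (A=1, B=2, C=6). One shortest path:
  1. fill(C) -> (A=1 B=2 C=9)
  2. pour(B -> A) -> (A=3 B=0 C=9)
  3. fill(B) -> (A=3 B=6 C=9)
Reached target in 3 moves.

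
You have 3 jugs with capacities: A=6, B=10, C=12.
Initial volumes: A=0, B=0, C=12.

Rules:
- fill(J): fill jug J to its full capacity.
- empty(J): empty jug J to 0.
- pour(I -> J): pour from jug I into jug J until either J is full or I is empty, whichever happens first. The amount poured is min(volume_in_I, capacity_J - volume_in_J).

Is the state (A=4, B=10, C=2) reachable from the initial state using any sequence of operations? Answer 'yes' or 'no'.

Answer: yes

Derivation:
BFS from (A=0, B=0, C=12):
  1. fill(B) -> (A=0 B=10 C=12)
  2. pour(B -> A) -> (A=6 B=4 C=12)
  3. empty(A) -> (A=0 B=4 C=12)
  4. pour(B -> A) -> (A=4 B=0 C=12)
  5. pour(C -> B) -> (A=4 B=10 C=2)
Target reached → yes.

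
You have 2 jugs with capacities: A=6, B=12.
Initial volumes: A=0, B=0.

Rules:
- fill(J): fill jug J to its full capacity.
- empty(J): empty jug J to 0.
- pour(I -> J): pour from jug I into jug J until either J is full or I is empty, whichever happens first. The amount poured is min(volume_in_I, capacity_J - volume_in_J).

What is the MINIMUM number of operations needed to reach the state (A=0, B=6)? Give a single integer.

Answer: 2

Derivation:
BFS from (A=0, B=0). One shortest path:
  1. fill(A) -> (A=6 B=0)
  2. pour(A -> B) -> (A=0 B=6)
Reached target in 2 moves.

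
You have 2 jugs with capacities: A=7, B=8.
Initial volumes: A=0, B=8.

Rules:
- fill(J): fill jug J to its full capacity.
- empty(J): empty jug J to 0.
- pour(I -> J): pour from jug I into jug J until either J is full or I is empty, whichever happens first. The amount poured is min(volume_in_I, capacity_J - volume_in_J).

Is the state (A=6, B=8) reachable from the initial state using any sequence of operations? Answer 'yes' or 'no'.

Answer: yes

Derivation:
BFS from (A=0, B=8):
  1. fill(A) -> (A=7 B=8)
  2. empty(B) -> (A=7 B=0)
  3. pour(A -> B) -> (A=0 B=7)
  4. fill(A) -> (A=7 B=7)
  5. pour(A -> B) -> (A=6 B=8)
Target reached → yes.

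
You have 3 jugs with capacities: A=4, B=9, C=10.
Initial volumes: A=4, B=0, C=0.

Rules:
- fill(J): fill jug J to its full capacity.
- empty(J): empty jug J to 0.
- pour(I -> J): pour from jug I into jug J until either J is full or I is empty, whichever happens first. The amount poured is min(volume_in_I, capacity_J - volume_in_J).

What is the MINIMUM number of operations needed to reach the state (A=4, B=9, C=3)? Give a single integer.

Answer: 7

Derivation:
BFS from (A=4, B=0, C=0). One shortest path:
  1. fill(B) -> (A=4 B=9 C=0)
  2. pour(A -> C) -> (A=0 B=9 C=4)
  3. fill(A) -> (A=4 B=9 C=4)
  4. pour(B -> C) -> (A=4 B=3 C=10)
  5. empty(C) -> (A=4 B=3 C=0)
  6. pour(B -> C) -> (A=4 B=0 C=3)
  7. fill(B) -> (A=4 B=9 C=3)
Reached target in 7 moves.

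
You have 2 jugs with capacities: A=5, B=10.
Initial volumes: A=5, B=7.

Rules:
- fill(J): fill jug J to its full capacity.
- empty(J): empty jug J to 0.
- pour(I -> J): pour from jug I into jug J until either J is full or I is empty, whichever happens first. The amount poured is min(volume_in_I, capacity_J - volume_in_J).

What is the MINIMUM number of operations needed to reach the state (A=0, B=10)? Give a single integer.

Answer: 2

Derivation:
BFS from (A=5, B=7). One shortest path:
  1. empty(A) -> (A=0 B=7)
  2. fill(B) -> (A=0 B=10)
Reached target in 2 moves.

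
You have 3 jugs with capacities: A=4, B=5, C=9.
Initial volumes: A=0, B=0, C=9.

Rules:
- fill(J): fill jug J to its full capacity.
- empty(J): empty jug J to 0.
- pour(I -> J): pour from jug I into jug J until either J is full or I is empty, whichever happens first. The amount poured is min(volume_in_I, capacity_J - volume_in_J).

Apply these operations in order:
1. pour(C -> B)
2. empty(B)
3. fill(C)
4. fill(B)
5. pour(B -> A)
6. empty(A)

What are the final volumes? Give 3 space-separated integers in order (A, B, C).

Answer: 0 1 9

Derivation:
Step 1: pour(C -> B) -> (A=0 B=5 C=4)
Step 2: empty(B) -> (A=0 B=0 C=4)
Step 3: fill(C) -> (A=0 B=0 C=9)
Step 4: fill(B) -> (A=0 B=5 C=9)
Step 5: pour(B -> A) -> (A=4 B=1 C=9)
Step 6: empty(A) -> (A=0 B=1 C=9)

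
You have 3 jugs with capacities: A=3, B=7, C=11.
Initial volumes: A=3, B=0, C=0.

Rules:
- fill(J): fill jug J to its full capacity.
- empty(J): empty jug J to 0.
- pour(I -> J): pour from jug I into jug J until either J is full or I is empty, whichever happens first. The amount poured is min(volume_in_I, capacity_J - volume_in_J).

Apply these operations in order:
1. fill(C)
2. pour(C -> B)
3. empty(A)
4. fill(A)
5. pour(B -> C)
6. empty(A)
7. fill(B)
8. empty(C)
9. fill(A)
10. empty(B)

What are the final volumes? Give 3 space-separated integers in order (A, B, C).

Step 1: fill(C) -> (A=3 B=0 C=11)
Step 2: pour(C -> B) -> (A=3 B=7 C=4)
Step 3: empty(A) -> (A=0 B=7 C=4)
Step 4: fill(A) -> (A=3 B=7 C=4)
Step 5: pour(B -> C) -> (A=3 B=0 C=11)
Step 6: empty(A) -> (A=0 B=0 C=11)
Step 7: fill(B) -> (A=0 B=7 C=11)
Step 8: empty(C) -> (A=0 B=7 C=0)
Step 9: fill(A) -> (A=3 B=7 C=0)
Step 10: empty(B) -> (A=3 B=0 C=0)

Answer: 3 0 0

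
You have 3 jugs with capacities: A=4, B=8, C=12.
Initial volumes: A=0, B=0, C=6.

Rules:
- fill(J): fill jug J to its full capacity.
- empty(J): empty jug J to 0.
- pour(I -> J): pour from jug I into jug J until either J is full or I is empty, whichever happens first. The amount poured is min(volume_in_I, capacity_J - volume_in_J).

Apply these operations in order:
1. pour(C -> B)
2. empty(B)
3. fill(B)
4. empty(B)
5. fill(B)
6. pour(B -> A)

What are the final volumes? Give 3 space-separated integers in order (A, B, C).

Step 1: pour(C -> B) -> (A=0 B=6 C=0)
Step 2: empty(B) -> (A=0 B=0 C=0)
Step 3: fill(B) -> (A=0 B=8 C=0)
Step 4: empty(B) -> (A=0 B=0 C=0)
Step 5: fill(B) -> (A=0 B=8 C=0)
Step 6: pour(B -> A) -> (A=4 B=4 C=0)

Answer: 4 4 0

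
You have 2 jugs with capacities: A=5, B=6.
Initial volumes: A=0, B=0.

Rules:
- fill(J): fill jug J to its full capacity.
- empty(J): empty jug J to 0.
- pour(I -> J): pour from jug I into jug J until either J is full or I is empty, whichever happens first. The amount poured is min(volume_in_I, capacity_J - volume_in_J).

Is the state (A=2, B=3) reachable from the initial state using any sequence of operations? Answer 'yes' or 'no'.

BFS explored all 22 reachable states.
Reachable set includes: (0,0), (0,1), (0,2), (0,3), (0,4), (0,5), (0,6), (1,0), (1,6), (2,0), (2,6), (3,0) ...
Target (A=2, B=3) not in reachable set → no.

Answer: no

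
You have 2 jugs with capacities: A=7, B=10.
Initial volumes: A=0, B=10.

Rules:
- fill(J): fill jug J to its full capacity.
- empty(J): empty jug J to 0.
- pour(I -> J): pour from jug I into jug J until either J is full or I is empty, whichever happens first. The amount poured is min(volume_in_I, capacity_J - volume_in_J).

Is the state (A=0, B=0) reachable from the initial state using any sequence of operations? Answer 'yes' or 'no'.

BFS from (A=0, B=10):
  1. empty(B) -> (A=0 B=0)
Target reached → yes.

Answer: yes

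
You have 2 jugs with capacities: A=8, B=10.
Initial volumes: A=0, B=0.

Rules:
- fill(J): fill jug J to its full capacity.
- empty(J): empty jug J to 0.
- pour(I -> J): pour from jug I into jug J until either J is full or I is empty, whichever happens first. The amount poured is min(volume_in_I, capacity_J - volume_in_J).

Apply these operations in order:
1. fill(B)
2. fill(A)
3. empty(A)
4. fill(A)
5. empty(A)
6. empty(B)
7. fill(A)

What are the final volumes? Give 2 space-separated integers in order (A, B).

Step 1: fill(B) -> (A=0 B=10)
Step 2: fill(A) -> (A=8 B=10)
Step 3: empty(A) -> (A=0 B=10)
Step 4: fill(A) -> (A=8 B=10)
Step 5: empty(A) -> (A=0 B=10)
Step 6: empty(B) -> (A=0 B=0)
Step 7: fill(A) -> (A=8 B=0)

Answer: 8 0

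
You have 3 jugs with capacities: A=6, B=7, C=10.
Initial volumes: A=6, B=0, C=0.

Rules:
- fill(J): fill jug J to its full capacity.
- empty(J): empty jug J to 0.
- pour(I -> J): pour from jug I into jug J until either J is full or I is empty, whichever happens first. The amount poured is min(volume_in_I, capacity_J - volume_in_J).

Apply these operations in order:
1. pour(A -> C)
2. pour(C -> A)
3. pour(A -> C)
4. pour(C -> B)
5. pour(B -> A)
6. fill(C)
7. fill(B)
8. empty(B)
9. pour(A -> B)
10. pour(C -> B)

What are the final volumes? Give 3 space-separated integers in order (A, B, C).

Answer: 0 7 9

Derivation:
Step 1: pour(A -> C) -> (A=0 B=0 C=6)
Step 2: pour(C -> A) -> (A=6 B=0 C=0)
Step 3: pour(A -> C) -> (A=0 B=0 C=6)
Step 4: pour(C -> B) -> (A=0 B=6 C=0)
Step 5: pour(B -> A) -> (A=6 B=0 C=0)
Step 6: fill(C) -> (A=6 B=0 C=10)
Step 7: fill(B) -> (A=6 B=7 C=10)
Step 8: empty(B) -> (A=6 B=0 C=10)
Step 9: pour(A -> B) -> (A=0 B=6 C=10)
Step 10: pour(C -> B) -> (A=0 B=7 C=9)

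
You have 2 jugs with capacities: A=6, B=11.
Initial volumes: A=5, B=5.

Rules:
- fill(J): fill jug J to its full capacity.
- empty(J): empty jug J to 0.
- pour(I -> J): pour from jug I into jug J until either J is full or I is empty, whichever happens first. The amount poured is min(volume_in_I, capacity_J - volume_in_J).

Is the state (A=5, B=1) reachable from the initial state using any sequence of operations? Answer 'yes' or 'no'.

Answer: no

Derivation:
BFS explored all 35 reachable states.
Reachable set includes: (0,0), (0,1), (0,2), (0,3), (0,4), (0,5), (0,6), (0,7), (0,8), (0,9), (0,10), (0,11) ...
Target (A=5, B=1) not in reachable set → no.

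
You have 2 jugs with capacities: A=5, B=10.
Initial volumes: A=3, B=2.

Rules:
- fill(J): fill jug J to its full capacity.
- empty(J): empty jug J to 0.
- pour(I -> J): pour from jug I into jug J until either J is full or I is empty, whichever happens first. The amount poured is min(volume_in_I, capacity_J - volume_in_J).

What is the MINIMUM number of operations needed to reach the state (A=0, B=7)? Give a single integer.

Answer: 2

Derivation:
BFS from (A=3, B=2). One shortest path:
  1. fill(A) -> (A=5 B=2)
  2. pour(A -> B) -> (A=0 B=7)
Reached target in 2 moves.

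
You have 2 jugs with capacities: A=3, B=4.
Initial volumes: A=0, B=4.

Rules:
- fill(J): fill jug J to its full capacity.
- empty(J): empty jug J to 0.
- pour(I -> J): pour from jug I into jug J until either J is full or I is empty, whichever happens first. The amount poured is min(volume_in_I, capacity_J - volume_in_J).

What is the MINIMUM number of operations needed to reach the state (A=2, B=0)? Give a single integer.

BFS from (A=0, B=4). One shortest path:
  1. fill(A) -> (A=3 B=4)
  2. empty(B) -> (A=3 B=0)
  3. pour(A -> B) -> (A=0 B=3)
  4. fill(A) -> (A=3 B=3)
  5. pour(A -> B) -> (A=2 B=4)
  6. empty(B) -> (A=2 B=0)
Reached target in 6 moves.

Answer: 6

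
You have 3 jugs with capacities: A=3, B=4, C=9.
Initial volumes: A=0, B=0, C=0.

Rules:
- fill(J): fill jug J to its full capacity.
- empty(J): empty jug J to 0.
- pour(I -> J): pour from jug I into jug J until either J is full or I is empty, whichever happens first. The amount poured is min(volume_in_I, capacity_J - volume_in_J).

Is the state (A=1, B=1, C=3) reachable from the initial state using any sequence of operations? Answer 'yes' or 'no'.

Answer: no

Derivation:
BFS explored all 152 reachable states.
Reachable set includes: (0,0,0), (0,0,1), (0,0,2), (0,0,3), (0,0,4), (0,0,5), (0,0,6), (0,0,7), (0,0,8), (0,0,9), (0,1,0), (0,1,1) ...
Target (A=1, B=1, C=3) not in reachable set → no.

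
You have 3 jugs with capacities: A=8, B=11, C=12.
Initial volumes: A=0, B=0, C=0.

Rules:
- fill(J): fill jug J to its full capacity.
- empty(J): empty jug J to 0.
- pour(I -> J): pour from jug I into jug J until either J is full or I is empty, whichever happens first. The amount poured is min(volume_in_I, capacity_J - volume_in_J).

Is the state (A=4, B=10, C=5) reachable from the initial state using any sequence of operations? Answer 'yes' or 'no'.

BFS explored all 634 reachable states.
Reachable set includes: (0,0,0), (0,0,1), (0,0,2), (0,0,3), (0,0,4), (0,0,5), (0,0,6), (0,0,7), (0,0,8), (0,0,9), (0,0,10), (0,0,11) ...
Target (A=4, B=10, C=5) not in reachable set → no.

Answer: no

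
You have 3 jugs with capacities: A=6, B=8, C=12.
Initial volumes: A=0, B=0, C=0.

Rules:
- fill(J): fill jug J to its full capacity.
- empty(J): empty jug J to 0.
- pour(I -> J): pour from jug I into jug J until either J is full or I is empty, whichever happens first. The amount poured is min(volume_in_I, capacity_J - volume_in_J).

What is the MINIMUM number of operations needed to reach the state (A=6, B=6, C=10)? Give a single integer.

BFS from (A=0, B=0, C=0). One shortest path:
  1. fill(B) -> (A=0 B=8 C=0)
  2. pour(B -> A) -> (A=6 B=2 C=0)
  3. pour(B -> C) -> (A=6 B=0 C=2)
  4. fill(B) -> (A=6 B=8 C=2)
  5. pour(B -> C) -> (A=6 B=0 C=10)
  6. pour(A -> B) -> (A=0 B=6 C=10)
  7. fill(A) -> (A=6 B=6 C=10)
Reached target in 7 moves.

Answer: 7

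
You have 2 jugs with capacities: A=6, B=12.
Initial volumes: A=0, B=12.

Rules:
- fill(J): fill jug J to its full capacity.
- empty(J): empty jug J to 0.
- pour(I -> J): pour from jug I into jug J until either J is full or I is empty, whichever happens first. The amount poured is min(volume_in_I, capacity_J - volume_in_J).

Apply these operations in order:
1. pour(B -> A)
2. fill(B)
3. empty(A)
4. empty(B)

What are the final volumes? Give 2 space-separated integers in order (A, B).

Answer: 0 0

Derivation:
Step 1: pour(B -> A) -> (A=6 B=6)
Step 2: fill(B) -> (A=6 B=12)
Step 3: empty(A) -> (A=0 B=12)
Step 4: empty(B) -> (A=0 B=0)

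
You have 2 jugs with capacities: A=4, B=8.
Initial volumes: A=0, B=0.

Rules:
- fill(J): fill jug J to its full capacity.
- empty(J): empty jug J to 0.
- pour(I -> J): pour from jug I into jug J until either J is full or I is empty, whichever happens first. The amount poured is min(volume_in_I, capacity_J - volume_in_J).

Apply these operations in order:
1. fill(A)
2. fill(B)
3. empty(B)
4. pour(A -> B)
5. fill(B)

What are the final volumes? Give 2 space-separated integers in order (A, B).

Step 1: fill(A) -> (A=4 B=0)
Step 2: fill(B) -> (A=4 B=8)
Step 3: empty(B) -> (A=4 B=0)
Step 4: pour(A -> B) -> (A=0 B=4)
Step 5: fill(B) -> (A=0 B=8)

Answer: 0 8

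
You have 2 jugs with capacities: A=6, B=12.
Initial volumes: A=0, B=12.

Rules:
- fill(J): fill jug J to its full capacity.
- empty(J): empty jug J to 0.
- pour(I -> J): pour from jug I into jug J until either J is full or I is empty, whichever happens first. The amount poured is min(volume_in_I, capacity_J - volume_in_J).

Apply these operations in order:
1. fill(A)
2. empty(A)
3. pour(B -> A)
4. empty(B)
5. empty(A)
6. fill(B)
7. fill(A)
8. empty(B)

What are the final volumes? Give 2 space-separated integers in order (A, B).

Step 1: fill(A) -> (A=6 B=12)
Step 2: empty(A) -> (A=0 B=12)
Step 3: pour(B -> A) -> (A=6 B=6)
Step 4: empty(B) -> (A=6 B=0)
Step 5: empty(A) -> (A=0 B=0)
Step 6: fill(B) -> (A=0 B=12)
Step 7: fill(A) -> (A=6 B=12)
Step 8: empty(B) -> (A=6 B=0)

Answer: 6 0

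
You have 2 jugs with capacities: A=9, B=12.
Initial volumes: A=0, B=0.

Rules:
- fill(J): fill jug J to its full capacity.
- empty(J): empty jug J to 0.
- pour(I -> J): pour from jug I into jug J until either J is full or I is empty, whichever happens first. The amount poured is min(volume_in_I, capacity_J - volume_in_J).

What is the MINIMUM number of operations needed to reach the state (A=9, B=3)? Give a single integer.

BFS from (A=0, B=0). One shortest path:
  1. fill(B) -> (A=0 B=12)
  2. pour(B -> A) -> (A=9 B=3)
Reached target in 2 moves.

Answer: 2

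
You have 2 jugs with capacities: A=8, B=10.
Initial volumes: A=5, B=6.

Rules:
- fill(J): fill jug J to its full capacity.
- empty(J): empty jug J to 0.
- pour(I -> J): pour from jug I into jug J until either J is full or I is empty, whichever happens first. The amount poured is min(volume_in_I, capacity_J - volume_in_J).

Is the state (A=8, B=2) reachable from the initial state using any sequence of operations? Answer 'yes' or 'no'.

Answer: yes

Derivation:
BFS from (A=5, B=6):
  1. empty(A) -> (A=0 B=6)
  2. fill(B) -> (A=0 B=10)
  3. pour(B -> A) -> (A=8 B=2)
Target reached → yes.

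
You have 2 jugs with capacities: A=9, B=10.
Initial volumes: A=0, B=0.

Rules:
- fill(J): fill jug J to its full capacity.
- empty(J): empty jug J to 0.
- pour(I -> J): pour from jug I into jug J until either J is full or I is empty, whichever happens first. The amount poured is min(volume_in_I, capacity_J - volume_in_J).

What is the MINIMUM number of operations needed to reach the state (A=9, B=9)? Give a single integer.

Answer: 3

Derivation:
BFS from (A=0, B=0). One shortest path:
  1. fill(A) -> (A=9 B=0)
  2. pour(A -> B) -> (A=0 B=9)
  3. fill(A) -> (A=9 B=9)
Reached target in 3 moves.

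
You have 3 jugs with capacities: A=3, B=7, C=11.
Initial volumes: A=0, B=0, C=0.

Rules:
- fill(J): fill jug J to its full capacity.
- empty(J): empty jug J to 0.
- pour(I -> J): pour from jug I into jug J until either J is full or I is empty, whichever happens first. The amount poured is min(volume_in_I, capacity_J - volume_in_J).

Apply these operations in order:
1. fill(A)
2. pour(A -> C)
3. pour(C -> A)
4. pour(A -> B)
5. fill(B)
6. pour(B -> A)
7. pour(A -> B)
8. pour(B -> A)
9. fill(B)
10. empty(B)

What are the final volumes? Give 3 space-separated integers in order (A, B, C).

Step 1: fill(A) -> (A=3 B=0 C=0)
Step 2: pour(A -> C) -> (A=0 B=0 C=3)
Step 3: pour(C -> A) -> (A=3 B=0 C=0)
Step 4: pour(A -> B) -> (A=0 B=3 C=0)
Step 5: fill(B) -> (A=0 B=7 C=0)
Step 6: pour(B -> A) -> (A=3 B=4 C=0)
Step 7: pour(A -> B) -> (A=0 B=7 C=0)
Step 8: pour(B -> A) -> (A=3 B=4 C=0)
Step 9: fill(B) -> (A=3 B=7 C=0)
Step 10: empty(B) -> (A=3 B=0 C=0)

Answer: 3 0 0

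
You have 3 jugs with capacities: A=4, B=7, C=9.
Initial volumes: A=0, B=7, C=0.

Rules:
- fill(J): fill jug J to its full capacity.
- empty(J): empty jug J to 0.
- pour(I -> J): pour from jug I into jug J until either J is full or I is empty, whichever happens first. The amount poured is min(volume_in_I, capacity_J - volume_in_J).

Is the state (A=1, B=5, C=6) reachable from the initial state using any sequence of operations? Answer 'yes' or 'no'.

Answer: no

Derivation:
BFS explored all 256 reachable states.
Reachable set includes: (0,0,0), (0,0,1), (0,0,2), (0,0,3), (0,0,4), (0,0,5), (0,0,6), (0,0,7), (0,0,8), (0,0,9), (0,1,0), (0,1,1) ...
Target (A=1, B=5, C=6) not in reachable set → no.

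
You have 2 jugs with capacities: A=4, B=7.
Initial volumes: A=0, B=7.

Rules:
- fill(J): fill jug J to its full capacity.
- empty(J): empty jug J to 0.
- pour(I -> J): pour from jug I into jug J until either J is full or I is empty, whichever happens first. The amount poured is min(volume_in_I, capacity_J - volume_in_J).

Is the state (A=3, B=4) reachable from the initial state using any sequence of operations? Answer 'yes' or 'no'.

Answer: no

Derivation:
BFS explored all 22 reachable states.
Reachable set includes: (0,0), (0,1), (0,2), (0,3), (0,4), (0,5), (0,6), (0,7), (1,0), (1,7), (2,0), (2,7) ...
Target (A=3, B=4) not in reachable set → no.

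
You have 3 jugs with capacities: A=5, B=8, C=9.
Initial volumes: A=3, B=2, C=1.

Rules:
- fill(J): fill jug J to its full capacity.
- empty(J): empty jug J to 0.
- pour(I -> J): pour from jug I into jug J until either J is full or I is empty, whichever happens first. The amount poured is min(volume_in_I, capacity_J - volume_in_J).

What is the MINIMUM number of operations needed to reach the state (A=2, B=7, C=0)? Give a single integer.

Answer: 5

Derivation:
BFS from (A=3, B=2, C=1). One shortest path:
  1. fill(C) -> (A=3 B=2 C=9)
  2. pour(C -> A) -> (A=5 B=2 C=7)
  3. empty(A) -> (A=0 B=2 C=7)
  4. pour(B -> A) -> (A=2 B=0 C=7)
  5. pour(C -> B) -> (A=2 B=7 C=0)
Reached target in 5 moves.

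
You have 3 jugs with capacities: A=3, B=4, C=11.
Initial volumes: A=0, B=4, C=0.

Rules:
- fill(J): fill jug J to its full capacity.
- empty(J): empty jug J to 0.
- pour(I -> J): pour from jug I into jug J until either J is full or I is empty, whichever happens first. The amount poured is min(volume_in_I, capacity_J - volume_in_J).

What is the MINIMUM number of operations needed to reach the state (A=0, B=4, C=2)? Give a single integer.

BFS from (A=0, B=4, C=0). One shortest path:
  1. fill(A) -> (A=3 B=4 C=0)
  2. empty(B) -> (A=3 B=0 C=0)
  3. pour(A -> B) -> (A=0 B=3 C=0)
  4. fill(A) -> (A=3 B=3 C=0)
  5. pour(A -> B) -> (A=2 B=4 C=0)
  6. pour(A -> C) -> (A=0 B=4 C=2)
Reached target in 6 moves.

Answer: 6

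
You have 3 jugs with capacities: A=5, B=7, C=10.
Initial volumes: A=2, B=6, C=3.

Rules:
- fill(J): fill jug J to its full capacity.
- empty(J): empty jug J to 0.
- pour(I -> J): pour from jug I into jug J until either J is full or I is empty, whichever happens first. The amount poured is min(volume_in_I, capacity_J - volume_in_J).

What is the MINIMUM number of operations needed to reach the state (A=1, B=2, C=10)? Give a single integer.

Answer: 5

Derivation:
BFS from (A=2, B=6, C=3). One shortest path:
  1. empty(C) -> (A=2 B=6 C=0)
  2. pour(B -> C) -> (A=2 B=0 C=6)
  3. pour(A -> B) -> (A=0 B=2 C=6)
  4. fill(A) -> (A=5 B=2 C=6)
  5. pour(A -> C) -> (A=1 B=2 C=10)
Reached target in 5 moves.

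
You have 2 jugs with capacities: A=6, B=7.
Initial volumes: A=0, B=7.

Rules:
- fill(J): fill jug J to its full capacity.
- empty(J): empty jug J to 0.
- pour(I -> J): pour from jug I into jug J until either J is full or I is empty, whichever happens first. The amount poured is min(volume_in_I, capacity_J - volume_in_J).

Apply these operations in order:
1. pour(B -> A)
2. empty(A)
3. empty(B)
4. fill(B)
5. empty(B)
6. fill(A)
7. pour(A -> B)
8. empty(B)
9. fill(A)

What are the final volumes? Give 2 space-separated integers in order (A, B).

Step 1: pour(B -> A) -> (A=6 B=1)
Step 2: empty(A) -> (A=0 B=1)
Step 3: empty(B) -> (A=0 B=0)
Step 4: fill(B) -> (A=0 B=7)
Step 5: empty(B) -> (A=0 B=0)
Step 6: fill(A) -> (A=6 B=0)
Step 7: pour(A -> B) -> (A=0 B=6)
Step 8: empty(B) -> (A=0 B=0)
Step 9: fill(A) -> (A=6 B=0)

Answer: 6 0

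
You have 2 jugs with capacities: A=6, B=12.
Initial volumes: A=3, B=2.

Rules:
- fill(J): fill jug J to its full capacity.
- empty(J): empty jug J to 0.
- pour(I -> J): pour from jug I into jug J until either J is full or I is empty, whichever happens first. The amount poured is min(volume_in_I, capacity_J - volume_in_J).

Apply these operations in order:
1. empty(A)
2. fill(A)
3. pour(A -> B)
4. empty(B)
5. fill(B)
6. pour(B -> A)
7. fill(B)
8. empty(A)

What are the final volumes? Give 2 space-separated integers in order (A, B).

Answer: 0 12

Derivation:
Step 1: empty(A) -> (A=0 B=2)
Step 2: fill(A) -> (A=6 B=2)
Step 3: pour(A -> B) -> (A=0 B=8)
Step 4: empty(B) -> (A=0 B=0)
Step 5: fill(B) -> (A=0 B=12)
Step 6: pour(B -> A) -> (A=6 B=6)
Step 7: fill(B) -> (A=6 B=12)
Step 8: empty(A) -> (A=0 B=12)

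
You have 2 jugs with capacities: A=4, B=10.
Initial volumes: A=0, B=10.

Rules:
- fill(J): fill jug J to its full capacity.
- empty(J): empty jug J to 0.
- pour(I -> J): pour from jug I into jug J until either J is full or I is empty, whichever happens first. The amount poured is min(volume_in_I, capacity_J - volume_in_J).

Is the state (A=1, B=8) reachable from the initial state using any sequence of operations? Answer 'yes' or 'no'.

Answer: no

Derivation:
BFS explored all 14 reachable states.
Reachable set includes: (0,0), (0,2), (0,4), (0,6), (0,8), (0,10), (2,0), (2,10), (4,0), (4,2), (4,4), (4,6) ...
Target (A=1, B=8) not in reachable set → no.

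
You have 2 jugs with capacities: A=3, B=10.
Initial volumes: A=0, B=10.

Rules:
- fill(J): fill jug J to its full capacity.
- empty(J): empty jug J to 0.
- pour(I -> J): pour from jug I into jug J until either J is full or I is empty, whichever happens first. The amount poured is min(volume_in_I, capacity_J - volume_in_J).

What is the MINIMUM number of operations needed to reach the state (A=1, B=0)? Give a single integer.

Answer: 7

Derivation:
BFS from (A=0, B=10). One shortest path:
  1. pour(B -> A) -> (A=3 B=7)
  2. empty(A) -> (A=0 B=7)
  3. pour(B -> A) -> (A=3 B=4)
  4. empty(A) -> (A=0 B=4)
  5. pour(B -> A) -> (A=3 B=1)
  6. empty(A) -> (A=0 B=1)
  7. pour(B -> A) -> (A=1 B=0)
Reached target in 7 moves.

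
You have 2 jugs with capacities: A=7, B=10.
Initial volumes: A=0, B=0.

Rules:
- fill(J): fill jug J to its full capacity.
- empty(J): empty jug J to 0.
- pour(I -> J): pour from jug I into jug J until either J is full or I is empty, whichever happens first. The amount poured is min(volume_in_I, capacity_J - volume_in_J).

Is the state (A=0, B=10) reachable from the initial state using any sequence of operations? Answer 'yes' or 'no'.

BFS from (A=0, B=0):
  1. fill(B) -> (A=0 B=10)
Target reached → yes.

Answer: yes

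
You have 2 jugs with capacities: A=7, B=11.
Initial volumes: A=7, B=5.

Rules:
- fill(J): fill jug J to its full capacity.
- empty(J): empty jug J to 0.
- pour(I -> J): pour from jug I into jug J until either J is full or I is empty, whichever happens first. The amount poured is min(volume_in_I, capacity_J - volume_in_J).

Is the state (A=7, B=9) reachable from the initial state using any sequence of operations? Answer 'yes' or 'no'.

BFS from (A=7, B=5):
  1. empty(A) -> (A=0 B=5)
  2. pour(B -> A) -> (A=5 B=0)
  3. fill(B) -> (A=5 B=11)
  4. pour(B -> A) -> (A=7 B=9)
Target reached → yes.

Answer: yes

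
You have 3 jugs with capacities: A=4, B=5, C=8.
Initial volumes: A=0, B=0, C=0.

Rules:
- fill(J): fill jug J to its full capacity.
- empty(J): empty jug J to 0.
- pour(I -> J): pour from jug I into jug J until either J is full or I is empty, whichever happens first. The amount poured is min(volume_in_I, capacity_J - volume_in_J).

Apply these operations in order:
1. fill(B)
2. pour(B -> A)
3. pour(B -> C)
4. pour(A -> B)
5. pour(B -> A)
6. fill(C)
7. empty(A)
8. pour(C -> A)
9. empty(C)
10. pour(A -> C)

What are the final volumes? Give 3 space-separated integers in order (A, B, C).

Answer: 0 0 4

Derivation:
Step 1: fill(B) -> (A=0 B=5 C=0)
Step 2: pour(B -> A) -> (A=4 B=1 C=0)
Step 3: pour(B -> C) -> (A=4 B=0 C=1)
Step 4: pour(A -> B) -> (A=0 B=4 C=1)
Step 5: pour(B -> A) -> (A=4 B=0 C=1)
Step 6: fill(C) -> (A=4 B=0 C=8)
Step 7: empty(A) -> (A=0 B=0 C=8)
Step 8: pour(C -> A) -> (A=4 B=0 C=4)
Step 9: empty(C) -> (A=4 B=0 C=0)
Step 10: pour(A -> C) -> (A=0 B=0 C=4)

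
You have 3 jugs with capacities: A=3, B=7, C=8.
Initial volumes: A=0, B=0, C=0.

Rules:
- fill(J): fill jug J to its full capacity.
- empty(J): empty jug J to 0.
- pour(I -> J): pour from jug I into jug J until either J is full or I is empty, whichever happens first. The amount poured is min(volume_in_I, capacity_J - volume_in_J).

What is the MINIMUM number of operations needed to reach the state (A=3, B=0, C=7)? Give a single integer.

Answer: 3

Derivation:
BFS from (A=0, B=0, C=0). One shortest path:
  1. fill(A) -> (A=3 B=0 C=0)
  2. fill(B) -> (A=3 B=7 C=0)
  3. pour(B -> C) -> (A=3 B=0 C=7)
Reached target in 3 moves.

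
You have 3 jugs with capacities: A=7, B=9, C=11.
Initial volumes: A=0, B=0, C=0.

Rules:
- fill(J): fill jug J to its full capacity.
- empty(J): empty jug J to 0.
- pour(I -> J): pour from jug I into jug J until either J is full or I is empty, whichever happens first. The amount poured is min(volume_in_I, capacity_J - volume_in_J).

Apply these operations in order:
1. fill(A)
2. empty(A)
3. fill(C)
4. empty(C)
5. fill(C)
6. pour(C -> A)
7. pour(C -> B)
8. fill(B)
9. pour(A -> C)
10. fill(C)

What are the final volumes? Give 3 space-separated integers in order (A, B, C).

Answer: 0 9 11

Derivation:
Step 1: fill(A) -> (A=7 B=0 C=0)
Step 2: empty(A) -> (A=0 B=0 C=0)
Step 3: fill(C) -> (A=0 B=0 C=11)
Step 4: empty(C) -> (A=0 B=0 C=0)
Step 5: fill(C) -> (A=0 B=0 C=11)
Step 6: pour(C -> A) -> (A=7 B=0 C=4)
Step 7: pour(C -> B) -> (A=7 B=4 C=0)
Step 8: fill(B) -> (A=7 B=9 C=0)
Step 9: pour(A -> C) -> (A=0 B=9 C=7)
Step 10: fill(C) -> (A=0 B=9 C=11)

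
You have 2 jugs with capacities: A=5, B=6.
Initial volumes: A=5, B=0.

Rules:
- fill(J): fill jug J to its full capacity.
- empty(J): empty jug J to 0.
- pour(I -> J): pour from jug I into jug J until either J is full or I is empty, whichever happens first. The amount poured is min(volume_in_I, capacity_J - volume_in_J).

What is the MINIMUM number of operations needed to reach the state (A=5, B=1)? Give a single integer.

Answer: 3

Derivation:
BFS from (A=5, B=0). One shortest path:
  1. empty(A) -> (A=0 B=0)
  2. fill(B) -> (A=0 B=6)
  3. pour(B -> A) -> (A=5 B=1)
Reached target in 3 moves.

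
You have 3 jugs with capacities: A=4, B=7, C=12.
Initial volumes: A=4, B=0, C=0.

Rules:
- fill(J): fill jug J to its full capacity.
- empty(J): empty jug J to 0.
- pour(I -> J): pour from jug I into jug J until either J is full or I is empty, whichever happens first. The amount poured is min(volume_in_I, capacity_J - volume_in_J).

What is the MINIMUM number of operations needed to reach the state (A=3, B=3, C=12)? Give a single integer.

BFS from (A=4, B=0, C=0). One shortest path:
  1. fill(B) -> (A=4 B=7 C=0)
  2. pour(A -> C) -> (A=0 B=7 C=4)
  3. pour(B -> C) -> (A=0 B=0 C=11)
  4. fill(B) -> (A=0 B=7 C=11)
  5. pour(B -> A) -> (A=4 B=3 C=11)
  6. pour(A -> C) -> (A=3 B=3 C=12)
Reached target in 6 moves.

Answer: 6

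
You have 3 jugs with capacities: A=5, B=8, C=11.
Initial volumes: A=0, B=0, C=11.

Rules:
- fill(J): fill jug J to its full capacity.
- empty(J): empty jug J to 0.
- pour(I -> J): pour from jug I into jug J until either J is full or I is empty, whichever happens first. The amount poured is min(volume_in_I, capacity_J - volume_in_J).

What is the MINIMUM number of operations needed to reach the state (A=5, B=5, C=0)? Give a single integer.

BFS from (A=0, B=0, C=11). One shortest path:
  1. fill(A) -> (A=5 B=0 C=11)
  2. empty(C) -> (A=5 B=0 C=0)
  3. pour(A -> B) -> (A=0 B=5 C=0)
  4. fill(A) -> (A=5 B=5 C=0)
Reached target in 4 moves.

Answer: 4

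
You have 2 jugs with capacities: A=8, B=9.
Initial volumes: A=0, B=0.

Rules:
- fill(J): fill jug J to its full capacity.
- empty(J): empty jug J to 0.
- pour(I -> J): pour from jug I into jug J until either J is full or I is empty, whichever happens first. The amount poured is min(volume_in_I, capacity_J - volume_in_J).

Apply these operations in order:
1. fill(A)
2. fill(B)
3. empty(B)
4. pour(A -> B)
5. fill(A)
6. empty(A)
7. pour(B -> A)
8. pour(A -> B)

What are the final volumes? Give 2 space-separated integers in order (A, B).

Answer: 0 8

Derivation:
Step 1: fill(A) -> (A=8 B=0)
Step 2: fill(B) -> (A=8 B=9)
Step 3: empty(B) -> (A=8 B=0)
Step 4: pour(A -> B) -> (A=0 B=8)
Step 5: fill(A) -> (A=8 B=8)
Step 6: empty(A) -> (A=0 B=8)
Step 7: pour(B -> A) -> (A=8 B=0)
Step 8: pour(A -> B) -> (A=0 B=8)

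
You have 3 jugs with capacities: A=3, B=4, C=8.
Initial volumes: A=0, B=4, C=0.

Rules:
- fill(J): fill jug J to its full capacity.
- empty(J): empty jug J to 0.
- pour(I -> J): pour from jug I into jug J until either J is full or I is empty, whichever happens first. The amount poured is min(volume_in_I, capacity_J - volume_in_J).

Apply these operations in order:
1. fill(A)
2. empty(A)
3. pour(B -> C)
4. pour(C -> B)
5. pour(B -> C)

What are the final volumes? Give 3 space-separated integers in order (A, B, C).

Answer: 0 0 4

Derivation:
Step 1: fill(A) -> (A=3 B=4 C=0)
Step 2: empty(A) -> (A=0 B=4 C=0)
Step 3: pour(B -> C) -> (A=0 B=0 C=4)
Step 4: pour(C -> B) -> (A=0 B=4 C=0)
Step 5: pour(B -> C) -> (A=0 B=0 C=4)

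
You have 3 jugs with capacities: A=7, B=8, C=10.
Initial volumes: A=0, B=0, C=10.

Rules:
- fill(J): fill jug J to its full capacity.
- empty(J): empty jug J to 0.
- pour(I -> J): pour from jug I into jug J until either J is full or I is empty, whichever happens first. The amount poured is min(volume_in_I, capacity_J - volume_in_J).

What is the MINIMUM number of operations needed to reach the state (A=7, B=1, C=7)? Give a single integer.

Answer: 5

Derivation:
BFS from (A=0, B=0, C=10). One shortest path:
  1. fill(A) -> (A=7 B=0 C=10)
  2. fill(B) -> (A=7 B=8 C=10)
  3. empty(C) -> (A=7 B=8 C=0)
  4. pour(A -> C) -> (A=0 B=8 C=7)
  5. pour(B -> A) -> (A=7 B=1 C=7)
Reached target in 5 moves.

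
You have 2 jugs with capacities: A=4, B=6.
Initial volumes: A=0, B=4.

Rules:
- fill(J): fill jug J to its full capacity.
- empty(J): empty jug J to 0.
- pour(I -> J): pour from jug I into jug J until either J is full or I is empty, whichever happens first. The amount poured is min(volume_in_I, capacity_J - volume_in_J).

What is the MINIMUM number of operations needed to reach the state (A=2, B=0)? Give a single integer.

BFS from (A=0, B=4). One shortest path:
  1. fill(A) -> (A=4 B=4)
  2. pour(A -> B) -> (A=2 B=6)
  3. empty(B) -> (A=2 B=0)
Reached target in 3 moves.

Answer: 3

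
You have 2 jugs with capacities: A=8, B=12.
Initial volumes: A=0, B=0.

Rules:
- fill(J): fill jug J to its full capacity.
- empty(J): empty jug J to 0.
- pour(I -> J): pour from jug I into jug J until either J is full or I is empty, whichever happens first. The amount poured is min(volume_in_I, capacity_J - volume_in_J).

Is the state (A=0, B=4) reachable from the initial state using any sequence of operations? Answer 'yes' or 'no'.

Answer: yes

Derivation:
BFS from (A=0, B=0):
  1. fill(B) -> (A=0 B=12)
  2. pour(B -> A) -> (A=8 B=4)
  3. empty(A) -> (A=0 B=4)
Target reached → yes.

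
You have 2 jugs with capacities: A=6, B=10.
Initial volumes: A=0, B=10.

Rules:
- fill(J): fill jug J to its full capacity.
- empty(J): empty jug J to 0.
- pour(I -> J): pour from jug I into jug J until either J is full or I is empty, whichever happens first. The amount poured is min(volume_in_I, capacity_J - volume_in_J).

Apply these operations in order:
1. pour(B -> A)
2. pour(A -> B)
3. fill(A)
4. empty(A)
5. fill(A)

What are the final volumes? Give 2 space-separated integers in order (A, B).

Step 1: pour(B -> A) -> (A=6 B=4)
Step 2: pour(A -> B) -> (A=0 B=10)
Step 3: fill(A) -> (A=6 B=10)
Step 4: empty(A) -> (A=0 B=10)
Step 5: fill(A) -> (A=6 B=10)

Answer: 6 10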